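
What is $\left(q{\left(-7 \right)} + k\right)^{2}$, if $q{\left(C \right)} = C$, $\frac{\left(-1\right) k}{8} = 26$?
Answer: $46225$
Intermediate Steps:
$k = -208$ ($k = \left(-8\right) 26 = -208$)
$\left(q{\left(-7 \right)} + k\right)^{2} = \left(-7 - 208\right)^{2} = \left(-215\right)^{2} = 46225$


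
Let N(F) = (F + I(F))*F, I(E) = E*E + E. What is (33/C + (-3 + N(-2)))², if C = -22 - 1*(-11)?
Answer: 36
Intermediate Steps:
I(E) = E + E² (I(E) = E² + E = E + E²)
N(F) = F*(F + F*(1 + F)) (N(F) = (F + F*(1 + F))*F = F*(F + F*(1 + F)))
C = -11 (C = -22 + 11 = -11)
(33/C + (-3 + N(-2)))² = (33/(-11) + (-3 + (-2)²*(2 - 2)))² = (33*(-1/11) + (-3 + 4*0))² = (-3 + (-3 + 0))² = (-3 - 3)² = (-6)² = 36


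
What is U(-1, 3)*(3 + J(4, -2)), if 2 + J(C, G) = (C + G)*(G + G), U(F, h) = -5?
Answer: 35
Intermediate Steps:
J(C, G) = -2 + 2*G*(C + G) (J(C, G) = -2 + (C + G)*(G + G) = -2 + (C + G)*(2*G) = -2 + 2*G*(C + G))
U(-1, 3)*(3 + J(4, -2)) = -5*(3 + (-2 + 2*(-2)² + 2*4*(-2))) = -5*(3 + (-2 + 2*4 - 16)) = -5*(3 + (-2 + 8 - 16)) = -5*(3 - 10) = -5*(-7) = 35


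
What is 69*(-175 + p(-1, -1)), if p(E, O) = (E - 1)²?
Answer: -11799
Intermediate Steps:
p(E, O) = (-1 + E)²
69*(-175 + p(-1, -1)) = 69*(-175 + (-1 - 1)²) = 69*(-175 + (-2)²) = 69*(-175 + 4) = 69*(-171) = -11799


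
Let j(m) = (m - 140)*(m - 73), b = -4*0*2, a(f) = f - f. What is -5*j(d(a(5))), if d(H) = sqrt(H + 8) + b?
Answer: -51140 + 2130*sqrt(2) ≈ -48128.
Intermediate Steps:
a(f) = 0
b = 0 (b = 0*2 = 0)
d(H) = sqrt(8 + H) (d(H) = sqrt(H + 8) + 0 = sqrt(8 + H) + 0 = sqrt(8 + H))
j(m) = (-140 + m)*(-73 + m)
-5*j(d(a(5))) = -5*(10220 + (sqrt(8 + 0))**2 - 213*sqrt(8 + 0)) = -5*(10220 + (sqrt(8))**2 - 426*sqrt(2)) = -5*(10220 + (2*sqrt(2))**2 - 426*sqrt(2)) = -5*(10220 + 8 - 426*sqrt(2)) = -5*(10228 - 426*sqrt(2)) = -51140 + 2130*sqrt(2)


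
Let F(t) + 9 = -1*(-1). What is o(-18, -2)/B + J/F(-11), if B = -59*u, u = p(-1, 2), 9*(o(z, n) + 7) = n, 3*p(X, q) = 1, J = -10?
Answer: 1145/708 ≈ 1.6172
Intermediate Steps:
p(X, q) = ⅓ (p(X, q) = (⅓)*1 = ⅓)
o(z, n) = -7 + n/9
F(t) = -8 (F(t) = -9 - 1*(-1) = -9 + 1 = -8)
u = ⅓ ≈ 0.33333
B = -59/3 (B = -59*⅓ = -59/3 ≈ -19.667)
o(-18, -2)/B + J/F(-11) = (-7 + (⅑)*(-2))/(-59/3) - 10/(-8) = (-7 - 2/9)*(-3/59) - 10*(-⅛) = -65/9*(-3/59) + 5/4 = 65/177 + 5/4 = 1145/708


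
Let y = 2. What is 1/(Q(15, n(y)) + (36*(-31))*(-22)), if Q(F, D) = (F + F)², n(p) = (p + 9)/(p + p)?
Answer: 1/25452 ≈ 3.9290e-5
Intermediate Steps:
n(p) = (9 + p)/(2*p) (n(p) = (9 + p)/((2*p)) = (9 + p)*(1/(2*p)) = (9 + p)/(2*p))
Q(F, D) = 4*F² (Q(F, D) = (2*F)² = 4*F²)
1/(Q(15, n(y)) + (36*(-31))*(-22)) = 1/(4*15² + (36*(-31))*(-22)) = 1/(4*225 - 1116*(-22)) = 1/(900 + 24552) = 1/25452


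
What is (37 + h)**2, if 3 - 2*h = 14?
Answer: 3969/4 ≈ 992.25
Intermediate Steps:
h = -11/2 (h = 3/2 - 1/2*14 = 3/2 - 7 = -11/2 ≈ -5.5000)
(37 + h)**2 = (37 - 11/2)**2 = (63/2)**2 = 3969/4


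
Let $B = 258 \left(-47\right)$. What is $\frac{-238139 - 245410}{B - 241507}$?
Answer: $\frac{483549}{253633} \approx 1.9065$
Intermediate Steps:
$B = -12126$
$\frac{-238139 - 245410}{B - 241507} = \frac{-238139 - 245410}{-12126 - 241507} = - \frac{483549}{-253633} = \left(-483549\right) \left(- \frac{1}{253633}\right) = \frac{483549}{253633}$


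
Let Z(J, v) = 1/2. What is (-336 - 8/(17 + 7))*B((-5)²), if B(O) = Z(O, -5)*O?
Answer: -25225/6 ≈ -4204.2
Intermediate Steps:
Z(J, v) = ½
B(O) = O/2
(-336 - 8/(17 + 7))*B((-5)²) = (-336 - 8/(17 + 7))*((½)*(-5)²) = (-336 - 8/24)*((½)*25) = (-336 + (1/24)*(-8))*(25/2) = (-336 - ⅓)*(25/2) = -1009/3*25/2 = -25225/6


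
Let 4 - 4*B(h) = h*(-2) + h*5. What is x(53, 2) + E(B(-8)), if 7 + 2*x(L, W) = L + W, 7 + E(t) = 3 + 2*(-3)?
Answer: 14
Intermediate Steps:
B(h) = 1 - 3*h/4 (B(h) = 1 - (h*(-2) + h*5)/4 = 1 - (-2*h + 5*h)/4 = 1 - 3*h/4)
E(t) = -10 (E(t) = -7 + (3 + 2*(-3)) = -7 + (3 - 6) = -7 - 3 = -10)
x(L, W) = -7/2 + L/2 + W/2 (x(L, W) = -7/2 + (L + W)/2 = -7/2 + (L/2 + W/2) = -7/2 + L/2 + W/2)
x(53, 2) + E(B(-8)) = (-7/2 + (1/2)*53 + (1/2)*2) - 10 = (-7/2 + 53/2 + 1) - 10 = 24 - 10 = 14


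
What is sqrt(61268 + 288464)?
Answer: 2*sqrt(87433) ≈ 591.38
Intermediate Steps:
sqrt(61268 + 288464) = sqrt(349732) = 2*sqrt(87433)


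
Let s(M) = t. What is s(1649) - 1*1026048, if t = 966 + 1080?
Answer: -1024002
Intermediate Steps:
t = 2046
s(M) = 2046
s(1649) - 1*1026048 = 2046 - 1*1026048 = 2046 - 1026048 = -1024002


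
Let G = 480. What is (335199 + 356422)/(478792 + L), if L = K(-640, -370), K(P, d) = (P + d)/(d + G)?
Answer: 1086833/752373 ≈ 1.4445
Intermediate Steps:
K(P, d) = (P + d)/(480 + d) (K(P, d) = (P + d)/(d + 480) = (P + d)/(480 + d))
L = -101/11 (L = (-640 - 370)/(480 - 370) = -1010/110 = (1/110)*(-1010) = -101/11 ≈ -9.1818)
(335199 + 356422)/(478792 + L) = (335199 + 356422)/(478792 - 101/11) = 691621/(5266611/11) = 691621*(11/5266611) = 1086833/752373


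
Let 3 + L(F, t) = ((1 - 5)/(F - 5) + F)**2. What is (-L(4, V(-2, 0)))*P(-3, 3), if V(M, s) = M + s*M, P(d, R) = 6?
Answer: -366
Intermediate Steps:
V(M, s) = M + M*s
L(F, t) = -3 + (F - 4/(-5 + F))**2 (L(F, t) = -3 + ((1 - 5)/(F - 5) + F)**2 = -3 + (-4/(-5 + F) + F)**2 = -3 + (F - 4/(-5 + F))**2)
(-L(4, V(-2, 0)))*P(-3, 3) = -(-3 + (4 - 1*4**2 + 5*4)**2/(-5 + 4)**2)*6 = -(-3 + (4 - 1*16 + 20)**2/(-1)**2)*6 = -(-3 + 1*(4 - 16 + 20)**2)*6 = -(-3 + 1*8**2)*6 = -(-3 + 1*64)*6 = -(-3 + 64)*6 = -1*61*6 = -61*6 = -366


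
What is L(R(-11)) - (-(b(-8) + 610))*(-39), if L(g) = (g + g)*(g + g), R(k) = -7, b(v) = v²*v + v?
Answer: -3314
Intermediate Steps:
b(v) = v + v³ (b(v) = v³ + v = v + v³)
L(g) = 4*g² (L(g) = (2*g)*(2*g) = 4*g²)
L(R(-11)) - (-(b(-8) + 610))*(-39) = 4*(-7)² - (-((-8 + (-8)³) + 610))*(-39) = 4*49 - (-((-8 - 512) + 610))*(-39) = 196 - (-(-520 + 610))*(-39) = 196 - (-1*90)*(-39) = 196 - (-90)*(-39) = 196 - 1*3510 = 196 - 3510 = -3314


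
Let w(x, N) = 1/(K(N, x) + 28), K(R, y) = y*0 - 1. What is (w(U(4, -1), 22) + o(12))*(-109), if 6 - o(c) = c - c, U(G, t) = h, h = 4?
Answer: -17767/27 ≈ -658.04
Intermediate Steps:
K(R, y) = -1 (K(R, y) = 0 - 1 = -1)
U(G, t) = 4
w(x, N) = 1/27 (w(x, N) = 1/(-1 + 28) = 1/27)
o(c) = 6 (o(c) = 6 - (c - c) = 6 - 1*0 = 6 + 0 = 6)
(w(U(4, -1), 22) + o(12))*(-109) = (1/27 + 6)*(-109) = (163/27)*(-109) = -17767/27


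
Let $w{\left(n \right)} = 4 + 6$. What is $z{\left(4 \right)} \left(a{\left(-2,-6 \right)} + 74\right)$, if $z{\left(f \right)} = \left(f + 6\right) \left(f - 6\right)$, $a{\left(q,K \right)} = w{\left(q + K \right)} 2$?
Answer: $-1880$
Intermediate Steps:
$w{\left(n \right)} = 10$
$a{\left(q,K \right)} = 20$ ($a{\left(q,K \right)} = 10 \cdot 2 = 20$)
$z{\left(f \right)} = \left(-6 + f\right) \left(6 + f\right)$ ($z{\left(f \right)} = \left(6 + f\right) \left(-6 + f\right) = \left(-6 + f\right) \left(6 + f\right)$)
$z{\left(4 \right)} \left(a{\left(-2,-6 \right)} + 74\right) = \left(-36 + 4^{2}\right) \left(20 + 74\right) = \left(-36 + 16\right) 94 = \left(-20\right) 94 = -1880$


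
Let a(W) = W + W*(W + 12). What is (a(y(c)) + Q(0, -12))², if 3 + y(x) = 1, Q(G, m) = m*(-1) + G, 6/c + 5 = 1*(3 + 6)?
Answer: 100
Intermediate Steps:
c = 3/2 (c = 6/(-5 + 1*(3 + 6)) = 6/(-5 + 1*9) = 6/(-5 + 9) = 6/4 = 6*(¼) = 3/2 ≈ 1.5000)
Q(G, m) = G - m (Q(G, m) = -m + G = G - m)
y(x) = -2 (y(x) = -3 + 1 = -2)
a(W) = W + W*(12 + W)
(a(y(c)) + Q(0, -12))² = (-2*(13 - 2) + (0 - 1*(-12)))² = (-2*11 + (0 + 12))² = (-22 + 12)² = (-10)² = 100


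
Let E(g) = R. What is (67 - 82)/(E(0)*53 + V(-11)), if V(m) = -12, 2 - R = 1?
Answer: -15/41 ≈ -0.36585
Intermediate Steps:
R = 1 (R = 2 - 1*1 = 2 - 1 = 1)
E(g) = 1
(67 - 82)/(E(0)*53 + V(-11)) = (67 - 82)/(1*53 - 12) = -15/(53 - 12) = -15/41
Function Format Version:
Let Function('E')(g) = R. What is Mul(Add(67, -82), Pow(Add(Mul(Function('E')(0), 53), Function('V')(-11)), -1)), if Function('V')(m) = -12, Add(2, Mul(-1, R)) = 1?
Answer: Rational(-15, 41) ≈ -0.36585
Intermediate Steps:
R = 1 (R = Add(2, Mul(-1, 1)) = Add(2, -1) = 1)
Function('E')(g) = 1
Mul(Add(67, -82), Pow(Add(Mul(Function('E')(0), 53), Function('V')(-11)), -1)) = Mul(Add(67, -82), Pow(Add(Mul(1, 53), -12), -1)) = Mul(-15, Pow(Add(53, -12), -1)) = Mul(-15, Pow(41, -1)) = Mul(-15, Rational(1, 41)) = Rational(-15, 41)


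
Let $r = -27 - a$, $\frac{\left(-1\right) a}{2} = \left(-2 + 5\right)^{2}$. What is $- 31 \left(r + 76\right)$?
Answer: $-2077$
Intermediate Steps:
$a = -18$ ($a = - 2 \left(-2 + 5\right)^{2} = - 2 \cdot 3^{2} = \left(-2\right) 9 = -18$)
$r = -9$ ($r = -27 - -18 = -27 + 18 = -9$)
$- 31 \left(r + 76\right) = - 31 \left(-9 + 76\right) = \left(-31\right) 67 = -2077$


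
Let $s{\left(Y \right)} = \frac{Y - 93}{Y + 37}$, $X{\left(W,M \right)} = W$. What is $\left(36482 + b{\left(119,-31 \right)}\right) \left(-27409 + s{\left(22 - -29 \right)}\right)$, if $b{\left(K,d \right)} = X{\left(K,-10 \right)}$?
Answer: $- \frac{44141428217}{44} \approx -1.0032 \cdot 10^{9}$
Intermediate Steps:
$b{\left(K,d \right)} = K$
$s{\left(Y \right)} = \frac{-93 + Y}{37 + Y}$
$\left(36482 + b{\left(119,-31 \right)}\right) \left(-27409 + s{\left(22 - -29 \right)}\right) = \left(36482 + 119\right) \left(-27409 + \frac{-93 + \left(22 - -29\right)}{37 + \left(22 - -29\right)}\right) = 36601 \left(-27409 + \frac{-93 + \left(22 + 29\right)}{37 + \left(22 + 29\right)}\right) = 36601 \left(-27409 + \frac{-93 + 51}{37 + 51}\right) = 36601 \left(-27409 + \frac{1}{88} \left(-42\right)\right) = 36601 \left(-27409 - \frac{21}{44}\right) = 36601 \left(- \frac{1206017}{44}\right) = - \frac{44141428217}{44}$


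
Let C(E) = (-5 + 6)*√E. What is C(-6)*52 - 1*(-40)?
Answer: 40 + 52*I*√6 ≈ 40.0 + 127.37*I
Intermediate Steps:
C(E) = √E (C(E) = 1*√E = √E)
C(-6)*52 - 1*(-40) = √(-6)*52 - 1*(-40) = (I*√6)*52 + 40 = 52*I*√6 + 40 = 40 + 52*I*√6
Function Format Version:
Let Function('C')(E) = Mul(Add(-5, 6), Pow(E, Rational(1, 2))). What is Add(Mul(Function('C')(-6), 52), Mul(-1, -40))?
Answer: Add(40, Mul(52, I, Pow(6, Rational(1, 2)))) ≈ Add(40.000, Mul(127.37, I))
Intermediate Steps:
Function('C')(E) = Pow(E, Rational(1, 2)) (Function('C')(E) = Mul(1, Pow(E, Rational(1, 2))) = Pow(E, Rational(1, 2)))
Add(Mul(Function('C')(-6), 52), Mul(-1, -40)) = Add(Mul(Pow(-6, Rational(1, 2)), 52), Mul(-1, -40)) = Add(Mul(Mul(I, Pow(6, Rational(1, 2))), 52), 40) = Add(Mul(52, I, Pow(6, Rational(1, 2))), 40) = Add(40, Mul(52, I, Pow(6, Rational(1, 2))))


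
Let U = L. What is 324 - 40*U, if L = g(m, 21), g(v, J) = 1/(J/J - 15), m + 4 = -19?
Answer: 2288/7 ≈ 326.86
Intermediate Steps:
m = -23 (m = -4 - 19 = -23)
g(v, J) = -1/14 (g(v, J) = 1/(1 - 15) = 1/(-14) = -1/14)
L = -1/14 ≈ -0.071429
U = -1/14 ≈ -0.071429
324 - 40*U = 324 - 40*(-1/14) = 324 + 20/7 = 2288/7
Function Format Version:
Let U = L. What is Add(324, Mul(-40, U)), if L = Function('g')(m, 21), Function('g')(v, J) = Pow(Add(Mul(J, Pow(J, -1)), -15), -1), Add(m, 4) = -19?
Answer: Rational(2288, 7) ≈ 326.86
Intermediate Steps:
m = -23 (m = Add(-4, -19) = -23)
Function('g')(v, J) = Rational(-1, 14) (Function('g')(v, J) = Pow(Add(1, -15), -1) = Pow(-14, -1) = Rational(-1, 14))
L = Rational(-1, 14) ≈ -0.071429
U = Rational(-1, 14) ≈ -0.071429
Add(324, Mul(-40, U)) = Add(324, Mul(-40, Rational(-1, 14))) = Add(324, Rational(20, 7)) = Rational(2288, 7)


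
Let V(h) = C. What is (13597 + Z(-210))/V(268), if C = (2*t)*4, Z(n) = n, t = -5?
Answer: -13387/40 ≈ -334.67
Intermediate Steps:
C = -40 (C = (2*(-5))*4 = -10*4 = -40)
V(h) = -40
(13597 + Z(-210))/V(268) = (13597 - 210)/(-40) = 13387*(-1/40) = -13387/40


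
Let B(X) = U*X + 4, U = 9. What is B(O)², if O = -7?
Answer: 3481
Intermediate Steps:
B(X) = 4 + 9*X (B(X) = 9*X + 4 = 4 + 9*X)
B(O)² = (4 + 9*(-7))² = (4 - 63)² = (-59)² = 3481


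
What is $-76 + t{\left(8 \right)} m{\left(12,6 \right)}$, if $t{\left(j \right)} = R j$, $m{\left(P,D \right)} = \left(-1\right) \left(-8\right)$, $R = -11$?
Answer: $-780$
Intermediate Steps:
$m{\left(P,D \right)} = 8$
$t{\left(j \right)} = - 11 j$
$-76 + t{\left(8 \right)} m{\left(12,6 \right)} = -76 + \left(-11\right) 8 \cdot 8 = -76 - 704 = -780$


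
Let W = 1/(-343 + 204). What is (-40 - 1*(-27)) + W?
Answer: -1808/139 ≈ -13.007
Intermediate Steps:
W = -1/139 (W = 1/(-139) = -1/139 ≈ -0.0071942)
(-40 - 1*(-27)) + W = (-40 - 1*(-27)) - 1/139 = (-40 + 27) - 1/139 = -13 - 1/139 = -1808/139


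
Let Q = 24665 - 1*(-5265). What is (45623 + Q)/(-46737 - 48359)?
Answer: -75553/95096 ≈ -0.79449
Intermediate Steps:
Q = 29930 (Q = 24665 + 5265 = 29930)
(45623 + Q)/(-46737 - 48359) = (45623 + 29930)/(-46737 - 48359) = 75553/(-95096) = 75553*(-1/95096) = -75553/95096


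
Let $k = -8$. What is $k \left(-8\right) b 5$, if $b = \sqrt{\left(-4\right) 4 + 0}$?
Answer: $1280 i \approx 1280.0 i$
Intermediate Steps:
$b = 4 i$ ($b = \sqrt{-16 + 0} = \sqrt{-16} = 4 i \approx 4.0 i$)
$k \left(-8\right) b 5 = \left(-8\right) \left(-8\right) 4 i 5 = 64 \cdot 4 i 5 = 256 i 5 = 1280 i$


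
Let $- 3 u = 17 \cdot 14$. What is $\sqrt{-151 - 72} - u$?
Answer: $\frac{238}{3} + i \sqrt{223} \approx 79.333 + 14.933 i$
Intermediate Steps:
$u = - \frac{238}{3}$ ($u = - \frac{17 \cdot 14}{3} = \left(- \frac{1}{3}\right) 238 = - \frac{238}{3} \approx -79.333$)
$\sqrt{-151 - 72} - u = \sqrt{-151 - 72} - - \frac{238}{3} = \sqrt{-223} + \frac{238}{3} = i \sqrt{223} + \frac{238}{3} = \frac{238}{3} + i \sqrt{223}$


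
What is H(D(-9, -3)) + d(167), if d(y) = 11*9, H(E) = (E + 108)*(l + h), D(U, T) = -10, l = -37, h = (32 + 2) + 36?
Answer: 3333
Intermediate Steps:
h = 70 (h = 34 + 36 = 70)
H(E) = 3564 + 33*E (H(E) = (E + 108)*(-37 + 70) = (108 + E)*33 = 3564 + 33*E)
d(y) = 99
H(D(-9, -3)) + d(167) = (3564 + 33*(-10)) + 99 = (3564 - 330) + 99 = 3234 + 99 = 3333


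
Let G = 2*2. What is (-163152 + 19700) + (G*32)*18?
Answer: -141148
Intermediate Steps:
G = 4
(-163152 + 19700) + (G*32)*18 = (-163152 + 19700) + (4*32)*18 = -143452 + 128*18 = -143452 + 2304 = -141148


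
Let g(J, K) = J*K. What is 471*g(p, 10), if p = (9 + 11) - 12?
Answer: 37680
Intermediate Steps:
p = 8 (p = 20 - 12 = 8)
471*g(p, 10) = 471*(8*10) = 471*80 = 37680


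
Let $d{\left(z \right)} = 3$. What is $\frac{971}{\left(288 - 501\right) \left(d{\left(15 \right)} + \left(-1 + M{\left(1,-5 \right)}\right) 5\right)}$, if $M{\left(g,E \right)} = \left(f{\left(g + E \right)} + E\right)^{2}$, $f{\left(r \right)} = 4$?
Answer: $- \frac{971}{639} \approx -1.5196$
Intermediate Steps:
$M{\left(g,E \right)} = \left(4 + E\right)^{2}$
$\frac{971}{\left(288 - 501\right) \left(d{\left(15 \right)} + \left(-1 + M{\left(1,-5 \right)}\right) 5\right)} = \frac{971}{\left(288 - 501\right) \left(3 + \left(-1 + \left(4 - 5\right)^{2}\right) 5\right)} = \frac{971}{\left(-213\right) \left(3 + \left(-1 + \left(-1\right)^{2}\right) 5\right)} = \frac{971}{\left(-213\right) \left(3 + \left(-1 + 1\right) 5\right)} = \frac{971}{\left(-213\right) \left(3 + 0 \cdot 5\right)} = \frac{971}{\left(-213\right) \left(3 + 0\right)} = \frac{971}{\left(-213\right) 3} = \frac{971}{-639} = 971 \left(- \frac{1}{639}\right) = - \frac{971}{639}$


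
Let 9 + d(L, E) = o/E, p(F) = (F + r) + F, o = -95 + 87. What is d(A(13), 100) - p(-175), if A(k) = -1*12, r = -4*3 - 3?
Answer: 8898/25 ≈ 355.92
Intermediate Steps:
r = -15 (r = -12 - 3 = -15)
o = -8
A(k) = -12
p(F) = -15 + 2*F (p(F) = (F - 15) + F = (-15 + F) + F = -15 + 2*F)
d(L, E) = -9 - 8/E
d(A(13), 100) - p(-175) = (-9 - 8/100) - (-15 + 2*(-175)) = (-9 - 8*1/100) - (-15 - 350) = (-9 - 2/25) - 1*(-365) = -227/25 + 365 = 8898/25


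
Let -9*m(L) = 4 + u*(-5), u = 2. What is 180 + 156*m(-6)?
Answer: 284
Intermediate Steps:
m(L) = ⅔ (m(L) = -(4 + 2*(-5))/9 = -(4 - 10)/9 = -⅑*(-6) = ⅔)
180 + 156*m(-6) = 180 + 156*(⅔) = 180 + 104 = 284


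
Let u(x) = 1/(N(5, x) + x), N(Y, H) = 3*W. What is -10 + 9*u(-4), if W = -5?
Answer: -199/19 ≈ -10.474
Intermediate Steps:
N(Y, H) = -15 (N(Y, H) = 3*(-5) = -15)
u(x) = 1/(-15 + x)
-10 + 9*u(-4) = -10 + 9/(-15 - 4) = -10 + 9/(-19) = -10 + 9*(-1/19) = -10 - 9/19 = -199/19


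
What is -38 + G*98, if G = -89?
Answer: -8760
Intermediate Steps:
-38 + G*98 = -38 - 89*98 = -38 - 8722 = -8760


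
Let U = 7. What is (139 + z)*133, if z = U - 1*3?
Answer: 19019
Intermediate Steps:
z = 4 (z = 7 - 1*3 = 7 - 3 = 4)
(139 + z)*133 = (139 + 4)*133 = 143*133 = 19019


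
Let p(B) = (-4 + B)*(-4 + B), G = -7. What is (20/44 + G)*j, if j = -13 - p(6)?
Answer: 1224/11 ≈ 111.27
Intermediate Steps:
p(B) = (-4 + B)**2
j = -17 (j = -13 - (-4 + 6)**2 = -13 - 1*2**2 = -13 - 1*4 = -13 - 4 = -17)
(20/44 + G)*j = (20/44 - 7)*(-17) = (20*(1/44) - 7)*(-17) = (5/11 - 7)*(-17) = -72/11*(-17) = 1224/11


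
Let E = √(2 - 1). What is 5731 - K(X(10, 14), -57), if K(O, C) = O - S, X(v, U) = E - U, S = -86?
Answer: 5658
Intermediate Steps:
E = 1 (E = √1 = 1)
X(v, U) = 1 - U
K(O, C) = 86 + O (K(O, C) = O - 1*(-86) = O + 86 = 86 + O)
5731 - K(X(10, 14), -57) = 5731 - (86 + (1 - 1*14)) = 5731 - (86 + (1 - 14)) = 5731 - (86 - 13) = 5731 - 1*73 = 5731 - 73 = 5658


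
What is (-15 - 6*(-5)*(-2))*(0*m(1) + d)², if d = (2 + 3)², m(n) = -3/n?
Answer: -46875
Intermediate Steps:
d = 25 (d = 5² = 25)
(-15 - 6*(-5)*(-2))*(0*m(1) + d)² = (-15 - 6*(-5)*(-2))*(0*(-3/1) + 25)² = (-15 - (-30)*(-2))*(0*(-3*1) + 25)² = (-15 - 1*60)*(0*(-3) + 25)² = (-15 - 60)*(0 + 25)² = -75*25² = -75*625 = -46875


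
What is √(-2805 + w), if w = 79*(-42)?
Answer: I*√6123 ≈ 78.25*I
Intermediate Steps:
w = -3318
√(-2805 + w) = √(-2805 - 3318) = √(-6123) = I*√6123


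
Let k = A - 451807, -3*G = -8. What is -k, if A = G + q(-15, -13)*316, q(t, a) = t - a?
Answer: 1357309/3 ≈ 4.5244e+5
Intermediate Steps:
G = 8/3 (G = -⅓*(-8) = 8/3 ≈ 2.6667)
A = -1888/3 (A = 8/3 + (-15 - 1*(-13))*316 = 8/3 + (-15 + 13)*316 = 8/3 - 2*316 = 8/3 - 632 = -1888/3 ≈ -629.33)
k = -1357309/3 (k = -1888/3 - 451807 = -1357309/3 ≈ -4.5244e+5)
-k = -1*(-1357309/3) = 1357309/3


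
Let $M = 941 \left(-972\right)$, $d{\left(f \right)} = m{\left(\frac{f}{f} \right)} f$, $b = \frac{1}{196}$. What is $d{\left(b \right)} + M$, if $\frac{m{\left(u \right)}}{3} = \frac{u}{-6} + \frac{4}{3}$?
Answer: $- \frac{51220511}{56} \approx -9.1465 \cdot 10^{5}$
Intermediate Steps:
$m{\left(u \right)} = 4 - \frac{u}{2}$ ($m{\left(u \right)} = 3 \left(\frac{u}{-6} + \frac{4}{3}\right) = 3 \left(u \left(- \frac{1}{6}\right) + 4 \cdot \frac{1}{3}\right) = 3 \left(- \frac{u}{6} + \frac{4}{3}\right) = 3 \left(\frac{4}{3} - \frac{u}{6}\right) = 4 - \frac{u}{2}$)
$b = \frac{1}{196} \approx 0.005102$
$d{\left(f \right)} = \frac{7 f}{2}$ ($d{\left(f \right)} = \left(4 - \frac{f \frac{1}{f}}{2}\right) f = \left(4 - \frac{1}{2}\right) f = \frac{7 f}{2}$)
$M = -914652$
$d{\left(b \right)} + M = \frac{7}{2} \cdot \frac{1}{196} - 914652 = \frac{1}{56} - 914652 = - \frac{51220511}{56}$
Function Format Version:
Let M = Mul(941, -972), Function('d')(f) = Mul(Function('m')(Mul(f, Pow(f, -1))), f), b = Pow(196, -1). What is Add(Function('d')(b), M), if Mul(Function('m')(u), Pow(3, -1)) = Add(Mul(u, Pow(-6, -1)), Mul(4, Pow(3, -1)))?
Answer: Rational(-51220511, 56) ≈ -9.1465e+5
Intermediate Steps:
Function('m')(u) = Add(4, Mul(Rational(-1, 2), u)) (Function('m')(u) = Mul(3, Add(Mul(u, Pow(-6, -1)), Mul(4, Pow(3, -1)))) = Mul(3, Add(Mul(u, Rational(-1, 6)), Mul(4, Rational(1, 3)))) = Mul(3, Add(Mul(Rational(-1, 6), u), Rational(4, 3))) = Mul(3, Add(Rational(4, 3), Mul(Rational(-1, 6), u))) = Add(4, Mul(Rational(-1, 2), u)))
b = Rational(1, 196) ≈ 0.0051020
Function('d')(f) = Mul(Rational(7, 2), f) (Function('d')(f) = Mul(Add(4, Mul(Rational(-1, 2), Mul(f, Pow(f, -1)))), f) = Mul(Add(4, Mul(Rational(-1, 2), 1)), f) = Mul(Add(4, Rational(-1, 2)), f) = Mul(Rational(7, 2), f))
M = -914652
Add(Function('d')(b), M) = Add(Mul(Rational(7, 2), Rational(1, 196)), -914652) = Add(Rational(1, 56), -914652) = Rational(-51220511, 56)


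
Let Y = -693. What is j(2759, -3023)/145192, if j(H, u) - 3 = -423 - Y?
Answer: 273/145192 ≈ 0.0018803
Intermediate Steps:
j(H, u) = 273 (j(H, u) = 3 + (-423 - 1*(-693)) = 3 + (-423 + 693) = 3 + 270 = 273)
j(2759, -3023)/145192 = 273/145192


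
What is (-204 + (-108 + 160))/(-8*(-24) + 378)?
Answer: -4/15 ≈ -0.26667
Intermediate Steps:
(-204 + (-108 + 160))/(-8*(-24) + 378) = (-204 + 52)/(192 + 378) = -152/570 = -152*1/570 = -4/15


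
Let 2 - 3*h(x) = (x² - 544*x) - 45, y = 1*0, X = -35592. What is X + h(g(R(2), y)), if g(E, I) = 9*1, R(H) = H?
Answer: -101914/3 ≈ -33971.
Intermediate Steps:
y = 0
g(E, I) = 9
h(x) = 47/3 - x²/3 + 544*x/3 (h(x) = ⅔ - ((x² - 544*x) - 45)/3 = ⅔ - (-45 + x² - 544*x)/3 = ⅔ + (15 - x²/3 + 544*x/3) = 47/3 - x²/3 + 544*x/3)
X + h(g(R(2), y)) = -35592 + (47/3 - ⅓*9² + (544/3)*9) = -35592 + (47/3 - ⅓*81 + 1632) = -35592 + (47/3 - 27 + 1632) = -35592 + 4862/3 = -101914/3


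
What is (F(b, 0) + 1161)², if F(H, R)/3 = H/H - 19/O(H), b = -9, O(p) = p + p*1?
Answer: 49042009/36 ≈ 1.3623e+6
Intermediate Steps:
O(p) = 2*p (O(p) = p + p = 2*p)
F(H, R) = 3 - 57/(2*H) (F(H, R) = 3*(H/H - 19*1/(2*H)) = 3*(1 - 19/(2*H)) = 3 - 57/(2*H))
(F(b, 0) + 1161)² = ((3 - 57/2/(-9)) + 1161)² = ((3 - 57/2*(-⅑)) + 1161)² = ((3 + 19/6) + 1161)² = (37/6 + 1161)² = (7003/6)² = 49042009/36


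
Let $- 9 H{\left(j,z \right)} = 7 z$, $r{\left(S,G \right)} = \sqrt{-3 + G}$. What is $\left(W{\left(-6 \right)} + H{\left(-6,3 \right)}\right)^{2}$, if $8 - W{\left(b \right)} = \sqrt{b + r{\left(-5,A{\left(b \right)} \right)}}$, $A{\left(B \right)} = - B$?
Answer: $\frac{\left(17 - 3 i \sqrt{6 - \sqrt{3}}\right)^{2}}{9} \approx 27.843 - 23.414 i$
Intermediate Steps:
$W{\left(b \right)} = 8 - \sqrt{b + \sqrt{-3 - b}}$
$H{\left(j,z \right)} = - \frac{7 z}{9}$
$\left(W{\left(-6 \right)} + H{\left(-6,3 \right)}\right)^{2} = \left(\left(8 - \sqrt{-6 + \sqrt{-3 - -6}}\right) - \frac{7}{3}\right)^{2} = \left(\left(8 - \sqrt{-6 + \sqrt{-3 + 6}}\right) - \frac{7}{3}\right)^{2} = \left(\left(8 - \sqrt{-6 + \sqrt{3}}\right) - \frac{7}{3}\right)^{2} = \left(\frac{17}{3} - \sqrt{-6 + \sqrt{3}}\right)^{2}$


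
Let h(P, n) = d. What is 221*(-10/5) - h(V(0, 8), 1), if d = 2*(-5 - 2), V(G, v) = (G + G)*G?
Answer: -428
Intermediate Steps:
V(G, v) = 2*G**2 (V(G, v) = (2*G)*G = 2*G**2)
d = -14 (d = 2*(-7) = -14)
h(P, n) = -14
221*(-10/5) - h(V(0, 8), 1) = 221*(-10/5) - 1*(-14) = 221*(-10*1/5) + 14 = 221*(-2) + 14 = -442 + 14 = -428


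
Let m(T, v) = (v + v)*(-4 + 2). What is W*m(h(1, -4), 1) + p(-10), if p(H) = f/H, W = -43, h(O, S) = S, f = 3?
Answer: 1717/10 ≈ 171.70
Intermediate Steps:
m(T, v) = -4*v (m(T, v) = (2*v)*(-2) = -4*v)
p(H) = 3/H
W*m(h(1, -4), 1) + p(-10) = -(-172) + 3/(-10) = -43*(-4) + 3*(-⅒) = 172 - 3/10 = 1717/10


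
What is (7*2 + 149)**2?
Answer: 26569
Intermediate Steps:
(7*2 + 149)**2 = (14 + 149)**2 = 163**2 = 26569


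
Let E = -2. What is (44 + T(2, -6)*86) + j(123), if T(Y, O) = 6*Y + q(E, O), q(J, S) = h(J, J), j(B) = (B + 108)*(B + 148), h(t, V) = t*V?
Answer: 64021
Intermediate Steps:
h(t, V) = V*t
j(B) = (108 + B)*(148 + B)
q(J, S) = J² (q(J, S) = J*J = J²)
T(Y, O) = 4 + 6*Y (T(Y, O) = 6*Y + (-2)² = 6*Y + 4 = 4 + 6*Y)
(44 + T(2, -6)*86) + j(123) = (44 + (4 + 6*2)*86) + (15984 + 123² + 256*123) = (44 + (4 + 12)*86) + (15984 + 15129 + 31488) = (44 + 16*86) + 62601 = (44 + 1376) + 62601 = 1420 + 62601 = 64021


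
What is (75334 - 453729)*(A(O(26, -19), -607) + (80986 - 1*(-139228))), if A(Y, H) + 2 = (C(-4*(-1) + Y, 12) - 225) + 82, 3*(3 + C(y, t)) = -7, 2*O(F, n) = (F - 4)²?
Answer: -249812973445/3 ≈ -8.3271e+10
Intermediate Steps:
O(F, n) = (-4 + F)²/2 (O(F, n) = (F - 4)²/2 = (-4 + F)²/2)
C(y, t) = -16/3 (C(y, t) = -3 + (⅓)*(-7) = -3 - 7/3 = -16/3)
A(Y, H) = -451/3 (A(Y, H) = -2 + ((-16/3 - 225) + 82) = -2 + (-691/3 + 82) = -2 - 445/3 = -451/3)
(75334 - 453729)*(A(O(26, -19), -607) + (80986 - 1*(-139228))) = (75334 - 453729)*(-451/3 + (80986 - 1*(-139228))) = -378395*(-451/3 + (80986 + 139228)) = -378395*(-451/3 + 220214) = -378395*660191/3 = -249812973445/3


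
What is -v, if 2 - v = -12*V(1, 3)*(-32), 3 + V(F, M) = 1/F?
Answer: -770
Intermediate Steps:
V(F, M) = -3 + 1/F
v = 770 (v = 2 - (-12*(-3 + 1/1))*(-32) = 2 - (-12*(-3 + 1))*(-32) = 2 - (-12*(-2))*(-32) = 2 - 24*(-32) = 2 - 1*(-768) = 2 + 768 = 770)
-v = -1*770 = -770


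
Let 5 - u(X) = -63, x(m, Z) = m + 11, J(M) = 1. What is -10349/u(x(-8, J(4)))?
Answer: -10349/68 ≈ -152.19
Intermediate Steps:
x(m, Z) = 11 + m
u(X) = 68 (u(X) = 5 - 1*(-63) = 5 + 63 = 68)
-10349/u(x(-8, J(4))) = -10349/68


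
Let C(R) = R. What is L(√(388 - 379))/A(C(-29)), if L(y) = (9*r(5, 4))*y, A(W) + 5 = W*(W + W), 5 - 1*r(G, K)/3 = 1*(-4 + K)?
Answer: 135/559 ≈ 0.24150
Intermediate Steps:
r(G, K) = 27 - 3*K (r(G, K) = 15 - 3*(-4 + K) = 15 + (12 - 3*K) = 27 - 3*K)
A(W) = -5 + 2*W² (A(W) = -5 + W*(W + W) = -5 + W*(2*W) = -5 + 2*W²)
L(y) = 135*y (L(y) = (9*(27 - 3*4))*y = (9*(27 - 12))*y = (9*15)*y = 135*y)
L(√(388 - 379))/A(C(-29)) = (135*√(388 - 379))/(-5 + 2*(-29)²) = (135*√9)/(-5 + 2*841) = (135*3)/(-5 + 1682) = 405/1677 = 405*(1/1677) = 135/559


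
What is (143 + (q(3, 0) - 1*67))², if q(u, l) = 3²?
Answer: 7225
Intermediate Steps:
q(u, l) = 9
(143 + (q(3, 0) - 1*67))² = (143 + (9 - 1*67))² = (143 + (9 - 67))² = (143 - 58)² = 85² = 7225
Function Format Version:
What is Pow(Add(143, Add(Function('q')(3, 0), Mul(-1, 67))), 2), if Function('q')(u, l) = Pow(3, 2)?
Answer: 7225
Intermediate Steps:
Function('q')(u, l) = 9
Pow(Add(143, Add(Function('q')(3, 0), Mul(-1, 67))), 2) = Pow(Add(143, Add(9, Mul(-1, 67))), 2) = Pow(Add(143, Add(9, -67)), 2) = Pow(Add(143, -58), 2) = Pow(85, 2) = 7225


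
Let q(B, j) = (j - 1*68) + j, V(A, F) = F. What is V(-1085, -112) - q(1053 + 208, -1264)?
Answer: 2484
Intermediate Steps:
q(B, j) = -68 + 2*j (q(B, j) = (j - 68) + j = (-68 + j) + j = -68 + 2*j)
V(-1085, -112) - q(1053 + 208, -1264) = -112 - (-68 + 2*(-1264)) = -112 - (-68 - 2528) = -112 - 1*(-2596) = -112 + 2596 = 2484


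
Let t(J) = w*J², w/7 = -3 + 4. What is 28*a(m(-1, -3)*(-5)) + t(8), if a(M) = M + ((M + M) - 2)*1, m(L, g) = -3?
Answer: 1652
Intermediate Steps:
w = 7 (w = 7*(-3 + 4) = 7*1 = 7)
a(M) = -2 + 3*M (a(M) = M + (2*M - 2)*1 = M + (-2 + 2*M)*1 = M + (-2 + 2*M) = -2 + 3*M)
t(J) = 7*J²
28*a(m(-1, -3)*(-5)) + t(8) = 28*(-2 + 3*(-3*(-5))) + 7*8² = 28*(-2 + 3*15) + 7*64 = 28*(-2 + 45) + 448 = 28*43 + 448 = 1204 + 448 = 1652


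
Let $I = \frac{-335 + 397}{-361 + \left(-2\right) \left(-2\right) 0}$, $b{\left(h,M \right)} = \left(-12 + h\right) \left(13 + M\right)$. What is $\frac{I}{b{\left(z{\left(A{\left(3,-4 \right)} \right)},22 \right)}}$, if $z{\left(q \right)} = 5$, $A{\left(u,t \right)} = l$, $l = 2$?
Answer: $\frac{62}{88445} \approx 0.000701$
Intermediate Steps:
$A{\left(u,t \right)} = 2$
$I = - \frac{62}{361}$ ($I = \frac{62}{-361 + 4 \cdot 0} = \frac{62}{-361 + 0} = \frac{62}{-361} = 62 \left(- \frac{1}{361}\right) = - \frac{62}{361} \approx -0.17175$)
$\frac{I}{b{\left(z{\left(A{\left(3,-4 \right)} \right)},22 \right)}} = - \frac{62}{361 \left(-156 - 264 + 13 \cdot 5 + 22 \cdot 5\right)} = - \frac{62}{361 \left(-156 - 264 + 65 + 110\right)} = - \frac{62}{361 \left(-245\right)} = \left(- \frac{62}{361}\right) \left(- \frac{1}{245}\right) = \frac{62}{88445}$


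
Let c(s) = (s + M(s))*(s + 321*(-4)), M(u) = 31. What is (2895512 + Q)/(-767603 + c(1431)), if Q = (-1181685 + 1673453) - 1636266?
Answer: -1751014/552689 ≈ -3.1682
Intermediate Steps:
Q = -1144498 (Q = 491768 - 1636266 = -1144498)
c(s) = (-1284 + s)*(31 + s) (c(s) = (s + 31)*(s + 321*(-4)) = (31 + s)*(s - 1284) = (31 + s)*(-1284 + s) = (-1284 + s)*(31 + s))
(2895512 + Q)/(-767603 + c(1431)) = (2895512 - 1144498)/(-767603 + (-39804 + 1431² - 1253*1431)) = 1751014/(-767603 + (-39804 + 2047761 - 1793043)) = 1751014/(-767603 + 214914) = 1751014/(-552689) = 1751014*(-1/552689) = -1751014/552689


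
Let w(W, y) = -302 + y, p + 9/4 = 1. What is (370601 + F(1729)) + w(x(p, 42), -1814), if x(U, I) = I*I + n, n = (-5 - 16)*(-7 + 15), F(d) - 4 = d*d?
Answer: 3357930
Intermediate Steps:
F(d) = 4 + d**2 (F(d) = 4 + d*d = 4 + d**2)
n = -168 (n = -21*8 = -168)
p = -5/4 (p = -9/4 + 1 = -5/4 ≈ -1.2500)
x(U, I) = -168 + I**2 (x(U, I) = I*I - 168 = I**2 - 168 = -168 + I**2)
(370601 + F(1729)) + w(x(p, 42), -1814) = (370601 + (4 + 1729**2)) + (-302 - 1814) = (370601 + (4 + 2989441)) - 2116 = (370601 + 2989445) - 2116 = 3360046 - 2116 = 3357930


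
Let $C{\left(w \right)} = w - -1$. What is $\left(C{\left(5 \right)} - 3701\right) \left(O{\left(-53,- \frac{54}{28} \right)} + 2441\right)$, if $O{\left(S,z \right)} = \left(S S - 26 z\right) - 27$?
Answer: $- \frac{136389840}{7} \approx -1.9484 \cdot 10^{7}$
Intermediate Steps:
$O{\left(S,z \right)} = -27 + S^{2} - 26 z$ ($O{\left(S,z \right)} = \left(S^{2} - 26 z\right) - 27 = -27 + S^{2} - 26 z$)
$C{\left(w \right)} = 1 + w$ ($C{\left(w \right)} = w + 1 = 1 + w$)
$\left(C{\left(5 \right)} - 3701\right) \left(O{\left(-53,- \frac{54}{28} \right)} + 2441\right) = \left(\left(1 + 5\right) - 3701\right) \left(\left(-27 + \left(-53\right)^{2} - 26 \left(- \frac{54}{28}\right)\right) + 2441\right) = \left(6 - 3701\right) \left(\left(-27 + 2809 - 26 \left(\left(-54\right) \frac{1}{28}\right)\right) + 2441\right) = - 3695 \left(\left(-27 + 2809 - - \frac{351}{7}\right) + 2441\right) = - 3695 \left(\left(-27 + 2809 + \frac{351}{7}\right) + 2441\right) = - 3695 \left(\frac{19825}{7} + 2441\right) = \left(-3695\right) \frac{36912}{7} = - \frac{136389840}{7}$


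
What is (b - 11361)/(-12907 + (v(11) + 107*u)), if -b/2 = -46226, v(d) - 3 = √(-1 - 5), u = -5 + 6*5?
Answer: -829479839/104632447 - 81091*I*√6/104632447 ≈ -7.9276 - 0.0018984*I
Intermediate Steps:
u = 25 (u = -5 + 30 = 25)
v(d) = 3 + I*√6 (v(d) = 3 + √(-1 - 5) = 3 + √(-6) = 3 + I*√6)
b = 92452 (b = -2*(-46226) = 92452)
(b - 11361)/(-12907 + (v(11) + 107*u)) = (92452 - 11361)/(-12907 + ((3 + I*√6) + 107*25)) = 81091/(-12907 + ((3 + I*√6) + 2675)) = 81091/(-12907 + (2678 + I*√6)) = 81091/(-10229 + I*√6)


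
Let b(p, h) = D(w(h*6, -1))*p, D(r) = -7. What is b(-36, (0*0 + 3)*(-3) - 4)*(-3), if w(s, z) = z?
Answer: -756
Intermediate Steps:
b(p, h) = -7*p
b(-36, (0*0 + 3)*(-3) - 4)*(-3) = -7*(-36)*(-3) = 252*(-3) = -756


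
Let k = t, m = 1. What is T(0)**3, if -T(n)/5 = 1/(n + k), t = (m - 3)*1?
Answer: 125/8 ≈ 15.625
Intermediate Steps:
t = -2 (t = (1 - 3)*1 = -2*1 = -2)
k = -2
T(n) = -5/(-2 + n) (T(n) = -5/(n - 2) = -5/(-2 + n))
T(0)**3 = (-5/(-2 + 0))**3 = (-5/(-2))**3 = (-5*(-1/2))**3 = (5/2)**3 = 125/8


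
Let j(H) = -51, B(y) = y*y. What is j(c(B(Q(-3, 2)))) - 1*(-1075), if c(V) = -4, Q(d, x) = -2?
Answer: 1024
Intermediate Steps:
B(y) = y**2
j(c(B(Q(-3, 2)))) - 1*(-1075) = -51 - 1*(-1075) = -51 + 1075 = 1024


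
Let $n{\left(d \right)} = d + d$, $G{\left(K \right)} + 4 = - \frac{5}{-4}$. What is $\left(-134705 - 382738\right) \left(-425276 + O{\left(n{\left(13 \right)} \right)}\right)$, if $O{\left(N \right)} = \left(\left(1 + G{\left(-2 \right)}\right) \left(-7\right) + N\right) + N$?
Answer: $\frac{880091374221}{4} \approx 2.2002 \cdot 10^{11}$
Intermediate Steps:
$G{\left(K \right)} = - \frac{11}{4}$ ($G{\left(K \right)} = -4 - \frac{5}{-4} = -4 - - \frac{5}{4} = -4 + \frac{5}{4} = - \frac{11}{4}$)
$n{\left(d \right)} = 2 d$
$O{\left(N \right)} = \frac{49}{4} + 2 N$ ($O{\left(N \right)} = \left(\left(1 - \frac{11}{4}\right) \left(-7\right) + N\right) + N = \left(\left(- \frac{7}{4}\right) \left(-7\right) + N\right) + N = \left(\frac{49}{4} + N\right) + N = \frac{49}{4} + 2 N$)
$\left(-134705 - 382738\right) \left(-425276 + O{\left(n{\left(13 \right)} \right)}\right) = \left(-134705 - 382738\right) \left(-425276 + \left(\frac{49}{4} + 2 \cdot 2 \cdot 13\right)\right) = - 517443 \left(-425276 + \left(\frac{49}{4} + 2 \cdot 26\right)\right) = - 517443 \left(-425276 + \left(\frac{49}{4} + 52\right)\right) = - 517443 \left(-425276 + \frac{257}{4}\right) = \left(-517443\right) \left(- \frac{1700847}{4}\right) = \frac{880091374221}{4}$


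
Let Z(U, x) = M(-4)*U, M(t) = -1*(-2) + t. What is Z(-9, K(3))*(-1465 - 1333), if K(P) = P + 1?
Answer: -50364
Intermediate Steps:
K(P) = 1 + P
M(t) = 2 + t
Z(U, x) = -2*U (Z(U, x) = (2 - 4)*U = -2*U)
Z(-9, K(3))*(-1465 - 1333) = (-2*(-9))*(-1465 - 1333) = 18*(-2798) = -50364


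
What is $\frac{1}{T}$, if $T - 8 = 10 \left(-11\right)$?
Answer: $- \frac{1}{102} \approx -0.0098039$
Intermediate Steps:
$T = -102$ ($T = 8 + 10 \left(-11\right) = 8 - 110 = -102$)
$\frac{1}{T} = \frac{1}{-102} = - \frac{1}{102}$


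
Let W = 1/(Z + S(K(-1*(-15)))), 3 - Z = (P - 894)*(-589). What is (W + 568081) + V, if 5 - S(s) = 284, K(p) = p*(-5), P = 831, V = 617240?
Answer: 44310854942/37383 ≈ 1.1853e+6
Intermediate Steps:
K(p) = -5*p
S(s) = -279 (S(s) = 5 - 1*284 = 5 - 284 = -279)
Z = -37104 (Z = 3 - (831 - 894)*(-589) = 3 - (-63)*(-589) = 3 - 1*37107 = 3 - 37107 = -37104)
W = -1/37383 (W = 1/(-37104 - 279) = 1/(-37383) = -1/37383 ≈ -2.6750e-5)
(W + 568081) + V = (-1/37383 + 568081) + 617240 = 21236572022/37383 + 617240 = 44310854942/37383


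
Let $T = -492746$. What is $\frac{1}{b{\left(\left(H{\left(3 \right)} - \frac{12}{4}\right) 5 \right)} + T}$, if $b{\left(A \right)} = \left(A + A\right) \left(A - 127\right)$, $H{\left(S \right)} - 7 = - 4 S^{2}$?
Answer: $- \frac{1}{400906} \approx -2.4944 \cdot 10^{-6}$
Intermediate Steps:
$H{\left(S \right)} = 7 - 4 S^{2}$
$b{\left(A \right)} = 2 A \left(-127 + A\right)$
$\frac{1}{b{\left(\left(H{\left(3 \right)} - \frac{12}{4}\right) 5 \right)} + T} = \frac{1}{2 \left(\left(7 - 4 \cdot 3^{2}\right) - \frac{12}{4}\right) 5 \left(-127 + \left(\left(7 - 4 \cdot 3^{2}\right) - \frac{12}{4}\right) 5\right) - 492746} = \frac{1}{2 \left(\left(7 - 36\right) - 3\right) 5 \left(-127 + \left(\left(7 - 36\right) - 3\right) 5\right) - 492746} = \frac{1}{2 \left(-29 - 3\right) 5 \left(-127 + \left(-29 - 3\right) 5\right) - 492746} = \frac{1}{2 \left(\left(-32\right) 5\right) \left(-127 - 160\right) - 492746} = \frac{1}{2 \left(-160\right) \left(-127 - 160\right) - 492746} = \frac{1}{2 \left(-160\right) \left(-287\right) - 492746} = \frac{1}{91840 - 492746} = \frac{1}{-400906} = - \frac{1}{400906}$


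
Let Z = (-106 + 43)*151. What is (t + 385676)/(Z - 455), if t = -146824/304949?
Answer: -29402840925/759932908 ≈ -38.691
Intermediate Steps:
t = -146824/304949 (t = -146824*1/304949 = -146824/304949 ≈ -0.48147)
Z = -9513 (Z = -63*151 = -9513)
(t + 385676)/(Z - 455) = (-146824/304949 + 385676)/(-9513 - 455) = (117611363700/304949)/(-9968) = (117611363700/304949)*(-1/9968) = -29402840925/759932908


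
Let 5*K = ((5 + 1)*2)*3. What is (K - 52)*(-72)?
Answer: 16128/5 ≈ 3225.6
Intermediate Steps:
K = 36/5 (K = (((5 + 1)*2)*3)/5 = ((6*2)*3)/5 = (12*3)/5 = (⅕)*36 = 36/5 ≈ 7.2000)
(K - 52)*(-72) = (36/5 - 52)*(-72) = -224/5*(-72) = 16128/5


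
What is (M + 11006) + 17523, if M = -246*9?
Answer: 26315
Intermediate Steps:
M = -2214
(M + 11006) + 17523 = (-2214 + 11006) + 17523 = 8792 + 17523 = 26315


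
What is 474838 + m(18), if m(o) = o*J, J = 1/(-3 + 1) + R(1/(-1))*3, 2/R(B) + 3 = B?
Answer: 474802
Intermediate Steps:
R(B) = 2/(-3 + B)
J = -2 (J = 1/(-3 + 1) + (2/(-3 + 1/(-1)))*3 = 1/(-2) + (2/(-3 - 1))*3 = -½ + (2/(-4))*3 = -½ + (2*(-¼))*3 = -½ - ½*3 = -½ - 3/2 = -2)
m(o) = -2*o (m(o) = o*(-2) = -2*o)
474838 + m(18) = 474838 - 2*18 = 474838 - 36 = 474802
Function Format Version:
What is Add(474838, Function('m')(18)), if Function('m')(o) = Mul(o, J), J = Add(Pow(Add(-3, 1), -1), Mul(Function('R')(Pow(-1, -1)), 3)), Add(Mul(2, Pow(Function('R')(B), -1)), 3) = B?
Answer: 474802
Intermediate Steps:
Function('R')(B) = Mul(2, Pow(Add(-3, B), -1))
J = -2 (J = Add(Pow(Add(-3, 1), -1), Mul(Mul(2, Pow(Add(-3, Pow(-1, -1)), -1)), 3)) = Add(Pow(-2, -1), Mul(Mul(2, Pow(Add(-3, -1), -1)), 3)) = Add(Rational(-1, 2), Mul(Mul(2, Pow(-4, -1)), 3)) = Add(Rational(-1, 2), Mul(Mul(2, Rational(-1, 4)), 3)) = Add(Rational(-1, 2), Mul(Rational(-1, 2), 3)) = Add(Rational(-1, 2), Rational(-3, 2)) = -2)
Function('m')(o) = Mul(-2, o) (Function('m')(o) = Mul(o, -2) = Mul(-2, o))
Add(474838, Function('m')(18)) = Add(474838, Mul(-2, 18)) = Add(474838, -36) = 474802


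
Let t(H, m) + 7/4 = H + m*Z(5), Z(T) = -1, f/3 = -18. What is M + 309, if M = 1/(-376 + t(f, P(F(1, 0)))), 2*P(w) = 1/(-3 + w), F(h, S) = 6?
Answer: 1601535/5183 ≈ 309.00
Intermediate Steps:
f = -54 (f = 3*(-18) = -54)
P(w) = 1/(2*(-3 + w))
t(H, m) = -7/4 + H - m (t(H, m) = -7/4 + (H + m*(-1)) = -7/4 + (H - m) = -7/4 + H - m)
M = -12/5183 (M = 1/(-376 + (-7/4 - 54 - 1/(2*(-3 + 6)))) = 1/(-376 + (-7/4 - 54 - 1/(2*3))) = 1/(-376 + (-7/4 - 54 - 1*⅙)) = 1/(-376 + (-7/4 - 54 - ⅙)) = 1/(-376 - 671/12) = 1/(-5183/12) = -12/5183 ≈ -0.0023153)
M + 309 = -12/5183 + 309 = 1601535/5183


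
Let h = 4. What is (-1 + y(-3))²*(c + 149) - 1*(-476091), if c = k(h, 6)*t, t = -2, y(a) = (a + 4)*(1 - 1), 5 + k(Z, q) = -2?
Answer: 476254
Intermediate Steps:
k(Z, q) = -7 (k(Z, q) = -5 - 2 = -7)
y(a) = 0 (y(a) = (4 + a)*0 = 0)
c = 14 (c = -7*(-2) = 14)
(-1 + y(-3))²*(c + 149) - 1*(-476091) = (-1 + 0)²*(14 + 149) - 1*(-476091) = (-1)²*163 + 476091 = 1*163 + 476091 = 163 + 476091 = 476254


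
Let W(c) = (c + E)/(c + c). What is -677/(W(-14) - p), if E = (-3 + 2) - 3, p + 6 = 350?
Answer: 9478/4807 ≈ 1.9717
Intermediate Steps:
p = 344 (p = -6 + 350 = 344)
E = -4 (E = -1 - 3 = -4)
W(c) = (-4 + c)/(2*c) (W(c) = (c - 4)/(c + c) = (-4 + c)/((2*c)) = (-4 + c)*(1/(2*c)) = (-4 + c)/(2*c))
-677/(W(-14) - p) = -677/((1/2)*(-4 - 14)/(-14) - 1*344) = -677/((1/2)*(-1/14)*(-18) - 344) = -677/(9/14 - 344) = -677/(-4807/14) = -677*(-14/4807) = 9478/4807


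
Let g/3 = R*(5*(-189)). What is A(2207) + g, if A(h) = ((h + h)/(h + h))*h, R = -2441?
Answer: 6922442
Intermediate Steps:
A(h) = h (A(h) = ((2*h)/((2*h)))*h = ((2*h)*(1/(2*h)))*h = 1*h = h)
g = 6920235 (g = 3*(-12205*(-189)) = 3*(-2441*(-945)) = 3*2306745 = 6920235)
A(2207) + g = 2207 + 6920235 = 6922442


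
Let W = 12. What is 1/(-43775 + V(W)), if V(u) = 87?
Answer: -1/43688 ≈ -2.2890e-5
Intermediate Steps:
1/(-43775 + V(W)) = 1/(-43775 + 87) = 1/(-43688) = -1/43688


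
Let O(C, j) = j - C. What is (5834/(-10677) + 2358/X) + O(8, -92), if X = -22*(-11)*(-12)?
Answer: -523786517/5167668 ≈ -101.36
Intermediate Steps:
X = -2904 (X = 242*(-12) = -2904)
(5834/(-10677) + 2358/X) + O(8, -92) = (5834/(-10677) + 2358/(-2904)) + (-92 - 1*8) = (5834*(-1/10677) + 2358*(-1/2904)) + (-92 - 8) = (-5834/10677 - 393/484) - 100 = -7019717/5167668 - 100 = -523786517/5167668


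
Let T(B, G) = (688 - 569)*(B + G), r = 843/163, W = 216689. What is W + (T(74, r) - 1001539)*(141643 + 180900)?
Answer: -52160058176659/163 ≈ -3.2000e+11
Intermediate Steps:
r = 843/163 (r = 843*(1/163) = 843/163 ≈ 5.1718)
T(B, G) = 119*B + 119*G (T(B, G) = 119*(B + G) = 119*B + 119*G)
W + (T(74, r) - 1001539)*(141643 + 180900) = 216689 + ((119*74 + 119*(843/163)) - 1001539)*(141643 + 180900) = 216689 + ((8806 + 100317/163) - 1001539)*322543 = 216689 + (1535695/163 - 1001539)*322543 = 216689 - 161715162/163*322543 = 216689 - 52160093496966/163 = -52160058176659/163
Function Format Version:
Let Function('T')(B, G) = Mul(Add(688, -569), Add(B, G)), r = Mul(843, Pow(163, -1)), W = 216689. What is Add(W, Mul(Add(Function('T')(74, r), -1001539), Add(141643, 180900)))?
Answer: Rational(-52160058176659, 163) ≈ -3.2000e+11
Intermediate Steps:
r = Rational(843, 163) (r = Mul(843, Rational(1, 163)) = Rational(843, 163) ≈ 5.1718)
Function('T')(B, G) = Add(Mul(119, B), Mul(119, G)) (Function('T')(B, G) = Mul(119, Add(B, G)) = Add(Mul(119, B), Mul(119, G)))
Add(W, Mul(Add(Function('T')(74, r), -1001539), Add(141643, 180900))) = Add(216689, Mul(Add(Add(Mul(119, 74), Mul(119, Rational(843, 163))), -1001539), Add(141643, 180900))) = Add(216689, Mul(Add(Add(8806, Rational(100317, 163)), -1001539), 322543)) = Add(216689, Mul(Add(Rational(1535695, 163), -1001539), 322543)) = Add(216689, Mul(Rational(-161715162, 163), 322543)) = Add(216689, Rational(-52160093496966, 163)) = Rational(-52160058176659, 163)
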